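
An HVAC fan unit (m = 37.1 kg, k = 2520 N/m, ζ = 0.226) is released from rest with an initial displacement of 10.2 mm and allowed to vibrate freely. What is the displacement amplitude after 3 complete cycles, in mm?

0.129 mm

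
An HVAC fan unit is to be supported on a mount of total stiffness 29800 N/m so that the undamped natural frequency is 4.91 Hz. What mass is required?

ω_n = 2πf_n = 2π × 4.91 = 30.85 rad/s.
m = k/ω_n² = 29800/30.85² = 29800/951.7 = 31.31 kg.

31.3 kg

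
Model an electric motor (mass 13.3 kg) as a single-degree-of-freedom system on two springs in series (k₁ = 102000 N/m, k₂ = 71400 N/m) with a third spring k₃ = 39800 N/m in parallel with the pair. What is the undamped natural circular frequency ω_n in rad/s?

78.4 rad/s

Series pair: k_s = k₁k₂/(k₁+k₂) = (102000)(71400)/(102000 + 71400) = 42000 N/m. In parallel with k₃: k_eq = 42000 + 39800 = 81800 N/m.
ω_n = √(k_eq/m) = √(81800/13.3) = √6150 = 78.42 rad/s.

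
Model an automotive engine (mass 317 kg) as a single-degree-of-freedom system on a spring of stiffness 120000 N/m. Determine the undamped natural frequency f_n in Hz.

ω_n = √(k/m) = √(120000/317) = √378.5 = 19.46 rad/s.
f_n = ω_n/(2π) = 19.46/6.283 = 3.097 Hz.

3.10 Hz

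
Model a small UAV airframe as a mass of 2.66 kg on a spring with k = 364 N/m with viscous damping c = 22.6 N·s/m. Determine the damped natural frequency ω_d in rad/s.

10.9 rad/s

ω_n = √(k/m) = √(364.0/2.66) = 11.70 rad/s.
Critical damping c_c = 2√(k·m) = 2√(364.0 × 2.66) = 62.23 N·s/m, so ζ = c/c_c = 22.6/62.23 = 0.3632.
ω_d = ω_n√(1 − ζ²) = 11.70 × √(1 − 0.132) = 10.90 rad/s.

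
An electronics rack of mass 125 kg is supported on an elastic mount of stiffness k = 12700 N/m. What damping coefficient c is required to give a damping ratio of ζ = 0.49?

1230 N·s/m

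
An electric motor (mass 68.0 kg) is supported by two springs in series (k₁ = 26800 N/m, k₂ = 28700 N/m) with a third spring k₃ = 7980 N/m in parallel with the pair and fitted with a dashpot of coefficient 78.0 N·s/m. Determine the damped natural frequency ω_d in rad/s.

17.9 rad/s

Series pair: k_s = k₁k₂/(k₁+k₂) = (26800)(28700)/(26800 + 28700) = 13860 N/m. In parallel with k₃: k_eq = 13860 + 7980 = 21840 N/m.
ω_n = √(k_eq/m) = √(21840/68.0) = 17.92 rad/s.
Critical damping c_c = 2√(k_eq·m) = 2√(21840 × 68.0) = 2437 N·s/m, so ζ = c/c_c = 78.0/2437 = 0.03200.
ω_d = ω_n√(1 − ζ²) = 17.92 × √(1 − 0.00102) = 17.91 rad/s.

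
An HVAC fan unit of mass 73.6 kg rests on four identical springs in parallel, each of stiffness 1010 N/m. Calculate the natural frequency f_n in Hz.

Parallel springs add: k_eq = 4 × 1010 = 4040 N/m.
ω_n = √(k_eq/m) = √(4040/73.6) = √54.89 = 7.409 rad/s.
f_n = ω_n/(2π) = 7.409/6.283 = 1.179 Hz.

1.18 Hz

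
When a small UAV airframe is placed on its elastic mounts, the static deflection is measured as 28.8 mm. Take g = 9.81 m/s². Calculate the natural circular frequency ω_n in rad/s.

18.5 rad/s

ω_n = √(g/δ_st) = √(9.81/0.0288) = √340.6 = 18.46 rad/s.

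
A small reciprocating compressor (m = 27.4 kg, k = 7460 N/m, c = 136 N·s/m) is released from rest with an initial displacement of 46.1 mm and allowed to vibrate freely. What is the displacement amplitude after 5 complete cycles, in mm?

0.387 mm

ζ = c/(2√(km)) = 136/(2√(7460 × 27.4)) = 136/904.2 = 0.1504.
Logarithmic decrement δ = 2πζ/√(1 − ζ²) = 2π × 0.1504/√(1 − 0.0226) = 0.9559.
After n cycles, x_n/x₀ = e^(−nδ), so x_5 = 46.1 × e^(−5 × 0.9559) = 46.1 × 0.008400 = 0.3872 mm.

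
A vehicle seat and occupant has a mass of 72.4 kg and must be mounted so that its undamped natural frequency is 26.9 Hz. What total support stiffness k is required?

2070000 N/m

ω_n = 2πf_n = 2π × 26.9 = 169.0 rad/s.
k = m·ω_n² = 72.4 × 169.0² = 72.4 × 28570 = 2068000 N/m.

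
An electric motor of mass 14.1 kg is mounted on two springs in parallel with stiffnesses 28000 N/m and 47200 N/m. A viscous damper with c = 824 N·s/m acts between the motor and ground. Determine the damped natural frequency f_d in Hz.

10.7 Hz

Parallel springs add: k_eq = 28000 + 47200 = 75200 N/m.
ω_n = √(k_eq/m) = √(75200/14.1) = 73.03 rad/s.
Critical damping c_c = 2√(k_eq·m) = 2√(75200 × 14.1) = 2059 N·s/m, so ζ = c/c_c = 824/2059 = 0.4001.
ω_d = ω_n√(1 − ζ²) = 73.03 × √(1 − 0.160) = 66.93 rad/s.
f_d = ω_d/(2π) = 10.65 Hz.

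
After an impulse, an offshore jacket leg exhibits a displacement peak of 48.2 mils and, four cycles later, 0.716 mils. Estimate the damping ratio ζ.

Logarithmic decrement δ = (1/n)·ln(x₀/x_n) = (1/4)·ln(48.2/0.716) = (1/4)·ln(67.32) = 1.052.
ζ = δ/√(4π² + δ²) = 1.052/√(39.48 + 1.11) = 1.052/6.371 = 0.1652.

0.165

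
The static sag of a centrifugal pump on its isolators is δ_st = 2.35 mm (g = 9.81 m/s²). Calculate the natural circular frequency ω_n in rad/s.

64.6 rad/s

ω_n = √(g/δ_st) = √(9.81/0.00235) = √4174 = 64.61 rad/s.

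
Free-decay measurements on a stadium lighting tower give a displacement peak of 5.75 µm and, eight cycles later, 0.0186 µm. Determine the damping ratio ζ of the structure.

Logarithmic decrement δ = (1/n)·ln(x₀/x_n) = (1/8)·ln(5.75/0.0186) = (1/8)·ln(309.1) = 0.7167.
ζ = δ/√(4π² + δ²) = 0.7167/√(39.48 + 0.514) = 0.7167/6.324 = 0.1133.

0.113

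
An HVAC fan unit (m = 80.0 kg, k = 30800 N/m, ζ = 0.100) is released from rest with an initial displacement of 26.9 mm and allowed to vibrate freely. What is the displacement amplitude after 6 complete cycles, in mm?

Logarithmic decrement δ = 2πζ/√(1 − ζ²) = 2π × 0.1000/√(1 − 0.0100) = 0.6315.
After n cycles, x_n/x₀ = e^(−nδ), so x_6 = 26.9 × e^(−6 × 0.6315) = 26.9 × 0.02262 = 0.6085 mm.

0.608 mm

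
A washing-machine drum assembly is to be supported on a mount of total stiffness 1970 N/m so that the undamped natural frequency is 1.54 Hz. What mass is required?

ω_n = 2πf_n = 2π × 1.54 = 9.676 rad/s.
m = k/ω_n² = 1970/9.676² = 1970/93.63 = 21.04 kg.

21.0 kg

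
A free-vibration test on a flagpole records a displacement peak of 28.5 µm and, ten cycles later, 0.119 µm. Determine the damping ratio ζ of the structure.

0.0869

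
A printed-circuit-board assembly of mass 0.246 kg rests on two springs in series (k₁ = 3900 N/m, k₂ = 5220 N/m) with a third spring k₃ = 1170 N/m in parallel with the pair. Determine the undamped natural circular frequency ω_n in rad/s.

Series pair: k_s = k₁k₂/(k₁+k₂) = (3900)(5220)/(3900 + 5220) = 2232 N/m. In parallel with k₃: k_eq = 2232 + 1170 = 3402 N/m.
ω_n = √(k_eq/m) = √(3402/0.246) = √13830 = 117.6 rad/s.

118 rad/s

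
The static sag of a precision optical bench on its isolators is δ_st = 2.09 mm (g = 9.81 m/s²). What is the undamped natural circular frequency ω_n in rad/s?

68.5 rad/s

ω_n = √(g/δ_st) = √(9.81/0.00209) = √4694 = 68.51 rad/s.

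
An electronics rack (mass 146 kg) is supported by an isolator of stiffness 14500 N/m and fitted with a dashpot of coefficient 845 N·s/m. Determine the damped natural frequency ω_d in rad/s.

9.54 rad/s

ω_n = √(k/m) = √(14500/146) = 9.966 rad/s.
Critical damping c_c = 2√(k·m) = 2√(14500 × 146) = 2910 N·s/m, so ζ = c/c_c = 845/2910 = 0.2904.
ω_d = ω_n√(1 − ζ²) = 9.966 × √(1 − 0.0843) = 9.536 rad/s.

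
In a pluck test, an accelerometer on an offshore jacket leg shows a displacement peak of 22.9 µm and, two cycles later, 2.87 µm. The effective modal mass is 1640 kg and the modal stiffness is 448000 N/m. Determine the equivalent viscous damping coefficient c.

Logarithmic decrement δ = (1/n)·ln(x₀/x_n) = (1/2)·ln(22.9/2.87) = (1/2)·ln(7.979) = 1.038.
ζ = δ/√(4π² + δ²) = 1.038/√(39.48 + 1.08) = 1.038/6.368 = 0.1631.
c = ζ · 2√(km) = 0.1631 × 2√(448000 × 1640) = 0.1631 × 54210 = 8840 N·s/m.

8840 N·s/m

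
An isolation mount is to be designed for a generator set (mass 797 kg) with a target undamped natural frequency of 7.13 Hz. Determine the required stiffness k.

1600000 N/m

ω_n = 2πf_n = 2π × 7.13 = 44.80 rad/s.
k = m·ω_n² = 797 × 44.80² = 797 × 2007 = 1600000 N/m.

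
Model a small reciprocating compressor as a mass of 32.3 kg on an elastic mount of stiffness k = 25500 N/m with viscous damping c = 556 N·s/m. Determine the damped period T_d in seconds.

0.235 s

ω_n = √(k/m) = √(25500/32.3) = 28.10 rad/s.
Critical damping c_c = 2√(k·m) = 2√(25500 × 32.3) = 1815 N·s/m, so ζ = c/c_c = 556/1815 = 0.3063.
ω_d = ω_n√(1 − ζ²) = 28.10 × √(1 − 0.0938) = 26.75 rad/s.
T_d = 2π/ω_d = 0.2349 s.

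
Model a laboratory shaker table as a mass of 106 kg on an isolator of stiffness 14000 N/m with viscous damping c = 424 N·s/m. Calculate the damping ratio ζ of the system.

ω_n = √(k/m) = √(14000/106) = 11.49 rad/s.
Critical damping c_c = 2√(k·m) = 2√(14000 × 106) = 2436 N·s/m, so ζ = c/c_c = 424/2436 = 0.1740.

0.174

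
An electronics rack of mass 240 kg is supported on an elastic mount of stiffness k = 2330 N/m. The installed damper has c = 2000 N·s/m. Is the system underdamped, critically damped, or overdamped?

c_c = 2√(k·m) = 1496 N·s/m; ζ = c/c_c = 2000/1496 = 1.34.
Since ζ > 1 the system is overdamped.

overdamped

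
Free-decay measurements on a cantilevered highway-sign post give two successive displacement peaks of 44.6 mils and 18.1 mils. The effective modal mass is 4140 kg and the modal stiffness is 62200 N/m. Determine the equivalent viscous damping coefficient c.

4560 N·s/m

Logarithmic decrement δ = (1/n)·ln(x₀/x_n) = (1/1)·ln(44.6/18.1) = (1/1)·ln(2.464) = 0.9018.
ζ = δ/√(4π² + δ²) = 0.9018/√(39.48 + 0.813) = 0.9018/6.348 = 0.1421.
c = ζ · 2√(km) = 0.1421 × 2√(62200 × 4140) = 0.1421 × 32090 = 4560 N·s/m.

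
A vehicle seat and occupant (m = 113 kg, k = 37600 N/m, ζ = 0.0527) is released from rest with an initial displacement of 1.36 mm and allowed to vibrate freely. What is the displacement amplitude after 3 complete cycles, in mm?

0.503 mm

Logarithmic decrement δ = 2πζ/√(1 − ζ²) = 2π × 0.05270/√(1 − 0.00278) = 0.3316.
After n cycles, x_n/x₀ = e^(−nδ), so x_3 = 1.36 × e^(−3 × 0.3316) = 1.36 × 0.3698 = 0.5029 mm.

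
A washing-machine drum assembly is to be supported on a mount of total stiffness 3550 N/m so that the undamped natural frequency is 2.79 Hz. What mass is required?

ω_n = 2πf_n = 2π × 2.79 = 17.53 rad/s.
m = k/ω_n² = 3550/17.53² = 3550/307.3 = 11.55 kg.

11.6 kg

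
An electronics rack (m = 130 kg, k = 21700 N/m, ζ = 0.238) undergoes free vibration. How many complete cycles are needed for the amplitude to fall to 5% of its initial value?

2 cycles

Logarithmic decrement δ = 2πζ/√(1 − ζ²) = 2π × 0.2380/√(1 − 0.0566) = 1.540.
x_n/x₀ = e^(−nδ) ≤ 0.05; take ln: n ≥ ln(1/0.05)/δ = 2.996/1.540 = 1.946.
So 2 complete cycles are required.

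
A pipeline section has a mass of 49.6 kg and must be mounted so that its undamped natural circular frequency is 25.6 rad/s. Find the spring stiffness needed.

32500 N/m

k = m·ω_n² = 49.6 × 25.60² = 49.6 × 655.4 = 32510 N/m.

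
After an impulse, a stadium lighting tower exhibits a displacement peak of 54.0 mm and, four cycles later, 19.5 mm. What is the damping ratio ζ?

0.0405

Logarithmic decrement δ = (1/n)·ln(x₀/x_n) = (1/4)·ln(54.0/19.5) = (1/4)·ln(2.769) = 0.2546.
ζ = δ/√(4π² + δ²) = 0.2546/√(39.48 + 0.0648) = 0.2546/6.288 = 0.04049.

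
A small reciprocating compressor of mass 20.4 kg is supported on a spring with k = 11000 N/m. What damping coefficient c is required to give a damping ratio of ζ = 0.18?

171 N·s/m

c_c = 2√(k·m) = 2√(11000 × 20.4) = 947.4 N·s/m.
c = ζ·c_c = 0.18 × 947.4 = 170.5 N·s/m.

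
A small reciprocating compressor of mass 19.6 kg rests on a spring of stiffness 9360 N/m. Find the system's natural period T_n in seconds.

0.288 s

ω_n = √(k/m) = √(9360/19.6) = √477.6 = 21.85 rad/s.
T_n = 2π/ω_n = 6.283/21.85 = 0.2875 s.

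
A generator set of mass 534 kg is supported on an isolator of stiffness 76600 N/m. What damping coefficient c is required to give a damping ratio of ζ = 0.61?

7800 N·s/m

c_c = 2√(k·m) = 2√(76600 × 534) = 12790 N·s/m.
c = ζ·c_c = 0.61 × 12790 = 7803 N·s/m.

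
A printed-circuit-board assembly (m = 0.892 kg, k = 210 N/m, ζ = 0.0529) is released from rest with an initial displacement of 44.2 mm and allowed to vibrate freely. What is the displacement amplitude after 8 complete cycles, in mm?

3.08 mm

Logarithmic decrement δ = 2πζ/√(1 − ζ²) = 2π × 0.05290/√(1 − 0.00280) = 0.3328.
After n cycles, x_n/x₀ = e^(−nδ), so x_8 = 44.2 × e^(−8 × 0.3328) = 44.2 × 0.06975 = 3.083 mm.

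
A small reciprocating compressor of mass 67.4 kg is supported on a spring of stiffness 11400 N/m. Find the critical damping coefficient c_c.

1750 N·s/m

c_c = 2√(k·m) = 2√(11400 × 67.4) = 2 × 876.6 = 1753 N·s/m.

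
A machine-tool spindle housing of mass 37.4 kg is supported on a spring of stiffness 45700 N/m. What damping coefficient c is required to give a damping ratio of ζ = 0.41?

1070 N·s/m

c_c = 2√(k·m) = 2√(45700 × 37.4) = 2615 N·s/m.
c = ζ·c_c = 0.41 × 2615 = 1072 N·s/m.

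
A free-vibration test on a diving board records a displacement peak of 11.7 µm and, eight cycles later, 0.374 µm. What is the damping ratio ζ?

0.0683

Logarithmic decrement δ = (1/n)·ln(x₀/x_n) = (1/8)·ln(11.7/0.374) = (1/8)·ln(31.28) = 0.4304.
ζ = δ/√(4π² + δ²) = 0.4304/√(39.48 + 0.185) = 0.4304/6.298 = 0.06834.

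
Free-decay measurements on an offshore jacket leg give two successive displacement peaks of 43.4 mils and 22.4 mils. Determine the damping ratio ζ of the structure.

0.105

Logarithmic decrement δ = (1/n)·ln(x₀/x_n) = (1/1)·ln(43.4/22.4) = (1/1)·ln(1.938) = 0.6614.
ζ = δ/√(4π² + δ²) = 0.6614/√(39.48 + 0.437) = 0.6614/6.318 = 0.1047.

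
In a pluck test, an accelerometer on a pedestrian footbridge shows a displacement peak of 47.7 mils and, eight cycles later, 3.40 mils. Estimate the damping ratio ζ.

0.0525

Logarithmic decrement δ = (1/n)·ln(x₀/x_n) = (1/8)·ln(47.7/3.40) = (1/8)·ln(14.03) = 0.3301.
ζ = δ/√(4π² + δ²) = 0.3301/√(39.48 + 0.109) = 0.3301/6.292 = 0.05247.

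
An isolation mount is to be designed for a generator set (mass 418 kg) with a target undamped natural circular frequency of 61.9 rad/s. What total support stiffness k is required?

1600000 N/m

k = m·ω_n² = 418 × 61.90² = 418 × 3832 = 1602000 N/m.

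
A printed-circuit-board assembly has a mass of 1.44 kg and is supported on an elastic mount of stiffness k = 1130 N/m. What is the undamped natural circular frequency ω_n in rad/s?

ω_n = √(k/m) = √(1130/1.44) = √784.7 = 28.01 rad/s.

28.0 rad/s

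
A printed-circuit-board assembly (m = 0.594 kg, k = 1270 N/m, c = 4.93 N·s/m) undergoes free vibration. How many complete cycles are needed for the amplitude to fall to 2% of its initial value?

7 cycles

ζ = c/(2√(km)) = 4.93/(2√(1270 × 0.594)) = 4.93/54.93 = 0.08975.
Logarithmic decrement δ = 2πζ/√(1 − ζ²) = 2π × 0.08975/√(1 − 0.00805) = 0.5662.
x_n/x₀ = e^(−nδ) ≤ 0.02; take ln: n ≥ ln(1/0.02)/δ = 3.912/0.5662 = 6.909.
So 7 complete cycles are required.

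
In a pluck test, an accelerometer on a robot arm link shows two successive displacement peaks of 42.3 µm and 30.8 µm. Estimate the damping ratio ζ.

Logarithmic decrement δ = (1/n)·ln(x₀/x_n) = (1/1)·ln(42.3/30.8) = (1/1)·ln(1.373) = 0.3173.
ζ = δ/√(4π² + δ²) = 0.3173/√(39.48 + 0.101) = 0.3173/6.291 = 0.05043.

0.0504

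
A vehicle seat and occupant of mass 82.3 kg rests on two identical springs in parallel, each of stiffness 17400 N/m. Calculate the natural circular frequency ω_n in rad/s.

20.6 rad/s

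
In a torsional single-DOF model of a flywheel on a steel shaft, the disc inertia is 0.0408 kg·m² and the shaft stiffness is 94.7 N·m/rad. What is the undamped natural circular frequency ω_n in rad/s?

48.2 rad/s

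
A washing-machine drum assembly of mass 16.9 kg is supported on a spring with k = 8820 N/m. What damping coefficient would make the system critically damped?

c_c = 2√(k·m) = 2√(8820 × 16.9) = 2 × 386.1 = 772.2 N·s/m.

772 N·s/m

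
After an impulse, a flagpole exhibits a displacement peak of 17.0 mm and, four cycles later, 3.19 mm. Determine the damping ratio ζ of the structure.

Logarithmic decrement δ = (1/n)·ln(x₀/x_n) = (1/4)·ln(17.0/3.19) = (1/4)·ln(5.329) = 0.4183.
ζ = δ/√(4π² + δ²) = 0.4183/√(39.48 + 0.175) = 0.4183/6.297 = 0.06643.

0.0664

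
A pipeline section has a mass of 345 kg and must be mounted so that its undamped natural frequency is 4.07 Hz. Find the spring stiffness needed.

226000 N/m

ω_n = 2πf_n = 2π × 4.07 = 25.57 rad/s.
k = m·ω_n² = 345 × 25.57² = 345 × 654.0 = 225600 N/m.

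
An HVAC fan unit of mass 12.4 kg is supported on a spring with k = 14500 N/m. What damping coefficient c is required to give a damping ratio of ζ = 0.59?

500 N·s/m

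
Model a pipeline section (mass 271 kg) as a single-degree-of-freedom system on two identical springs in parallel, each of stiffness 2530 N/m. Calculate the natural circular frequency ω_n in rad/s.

Parallel springs add: k_eq = 2 × 2530 = 5060 N/m.
ω_n = √(k_eq/m) = √(5060/271) = √18.67 = 4.321 rad/s.

4.32 rad/s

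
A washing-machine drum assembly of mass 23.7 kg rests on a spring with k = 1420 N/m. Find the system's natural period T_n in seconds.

0.812 s

ω_n = √(k/m) = √(1420/23.7) = √59.92 = 7.741 rad/s.
T_n = 2π/ω_n = 6.283/7.741 = 0.8117 s.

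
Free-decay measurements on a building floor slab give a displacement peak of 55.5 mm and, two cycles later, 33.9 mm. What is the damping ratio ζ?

0.0392

Logarithmic decrement δ = (1/n)·ln(x₀/x_n) = (1/2)·ln(55.5/33.9) = (1/2)·ln(1.637) = 0.2465.
ζ = δ/√(4π² + δ²) = 0.2465/√(39.48 + 0.0608) = 0.2465/6.288 = 0.03920.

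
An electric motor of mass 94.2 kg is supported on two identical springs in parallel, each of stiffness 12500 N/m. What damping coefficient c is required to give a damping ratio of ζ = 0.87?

2670 N·s/m

Parallel springs add: k_eq = 2 × 12500 = 25000 N/m.
c_c = 2√(k_eq·m) = 2√(25000 × 94.2) = 3069 N·s/m.
c = ζ·c_c = 0.87 × 3069 = 2670 N·s/m.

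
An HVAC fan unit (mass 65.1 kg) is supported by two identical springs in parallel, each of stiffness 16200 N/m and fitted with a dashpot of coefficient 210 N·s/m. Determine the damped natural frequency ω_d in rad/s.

Parallel springs add: k_eq = 2 × 16200 = 32400 N/m.
ω_n = √(k_eq/m) = √(32400/65.1) = 22.31 rad/s.
Critical damping c_c = 2√(k_eq·m) = 2√(32400 × 65.1) = 2905 N·s/m, so ζ = c/c_c = 210/2905 = 0.07230.
ω_d = ω_n√(1 − ζ²) = 22.31 × √(1 − 0.00523) = 22.25 rad/s.

22.3 rad/s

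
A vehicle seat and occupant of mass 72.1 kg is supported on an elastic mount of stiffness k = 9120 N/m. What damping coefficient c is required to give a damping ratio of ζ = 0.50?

811 N·s/m

c_c = 2√(k·m) = 2√(9120 × 72.1) = 1622 N·s/m.
c = ζ·c_c = 0.50 × 1622 = 810.9 N·s/m.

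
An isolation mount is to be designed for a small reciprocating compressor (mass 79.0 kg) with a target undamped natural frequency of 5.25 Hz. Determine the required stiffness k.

86000 N/m

ω_n = 2πf_n = 2π × 5.25 = 32.99 rad/s.
k = m·ω_n² = 79.0 × 32.99² = 79.0 × 1088 = 85960 N/m.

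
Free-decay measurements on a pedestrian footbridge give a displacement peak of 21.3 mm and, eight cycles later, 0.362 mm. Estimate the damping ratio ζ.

0.0808

Logarithmic decrement δ = (1/n)·ln(x₀/x_n) = (1/8)·ln(21.3/0.362) = (1/8)·ln(58.84) = 0.5094.
ζ = δ/√(4π² + δ²) = 0.5094/√(39.48 + 0.259) = 0.5094/6.304 = 0.08080.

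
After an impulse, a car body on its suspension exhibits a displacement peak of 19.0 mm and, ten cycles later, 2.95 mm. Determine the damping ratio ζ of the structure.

Logarithmic decrement δ = (1/n)·ln(x₀/x_n) = (1/10)·ln(19.0/2.95) = (1/10)·ln(6.441) = 0.1863.
ζ = δ/√(4π² + δ²) = 0.1863/√(39.48 + 0.0347) = 0.1863/6.286 = 0.02963.

0.0296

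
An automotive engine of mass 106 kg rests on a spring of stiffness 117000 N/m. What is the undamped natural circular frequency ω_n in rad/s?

ω_n = √(k/m) = √(117000/106) = √1104 = 33.22 rad/s.

33.2 rad/s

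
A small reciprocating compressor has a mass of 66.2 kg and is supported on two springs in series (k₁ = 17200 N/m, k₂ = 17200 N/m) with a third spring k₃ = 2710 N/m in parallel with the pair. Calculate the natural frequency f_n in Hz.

2.08 Hz

Series pair: k_s = k₁k₂/(k₁+k₂) = (17200)(17200)/(17200 + 17200) = 8600 N/m. In parallel with k₃: k_eq = 8600 + 2710 = 11310 N/m.
ω_n = √(k_eq/m) = √(11310/66.2) = √170.8 = 13.07 rad/s.
f_n = ω_n/(2π) = 13.07/6.283 = 2.080 Hz.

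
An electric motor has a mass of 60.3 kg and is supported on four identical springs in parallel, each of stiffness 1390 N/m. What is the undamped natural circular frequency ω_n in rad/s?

Parallel springs add: k_eq = 4 × 1390 = 5560 N/m.
ω_n = √(k_eq/m) = √(5560/60.3) = √92.21 = 9.602 rad/s.

9.60 rad/s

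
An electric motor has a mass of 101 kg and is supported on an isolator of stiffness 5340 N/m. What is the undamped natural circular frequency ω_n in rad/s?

ω_n = √(k/m) = √(5340/101) = √52.87 = 7.271 rad/s.

7.27 rad/s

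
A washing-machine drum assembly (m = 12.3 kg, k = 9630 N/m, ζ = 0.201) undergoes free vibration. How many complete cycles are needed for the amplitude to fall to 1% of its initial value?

4 cycles

Logarithmic decrement δ = 2πζ/√(1 − ζ²) = 2π × 0.2010/√(1 − 0.0404) = 1.289.
x_n/x₀ = e^(−nδ) ≤ 0.01; take ln: n ≥ ln(1/0.01)/δ = 4.605/1.289 = 3.572.
So 4 complete cycles are required.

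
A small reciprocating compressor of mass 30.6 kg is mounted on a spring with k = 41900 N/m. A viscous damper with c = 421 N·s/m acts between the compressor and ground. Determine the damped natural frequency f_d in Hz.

ω_n = √(k/m) = √(41900/30.6) = 37.00 rad/s.
Critical damping c_c = 2√(k·m) = 2√(41900 × 30.6) = 2265 N·s/m, so ζ = c/c_c = 421/2265 = 0.1859.
ω_d = ω_n√(1 − ζ²) = 37.00 × √(1 − 0.0346) = 36.36 rad/s.
f_d = ω_d/(2π) = 5.787 Hz.

5.79 Hz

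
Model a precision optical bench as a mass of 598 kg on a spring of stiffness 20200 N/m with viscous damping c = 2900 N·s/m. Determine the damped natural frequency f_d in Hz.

0.841 Hz

ω_n = √(k/m) = √(20200/598) = 5.812 rad/s.
Critical damping c_c = 2√(k·m) = 2√(20200 × 598) = 6951 N·s/m, so ζ = c/c_c = 2900/6951 = 0.4172.
ω_d = ω_n√(1 − ζ²) = 5.812 × √(1 − 0.174) = 5.282 rad/s.
f_d = ω_d/(2π) = 0.8407 Hz.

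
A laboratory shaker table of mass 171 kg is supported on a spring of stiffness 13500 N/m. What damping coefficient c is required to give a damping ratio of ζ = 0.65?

c_c = 2√(k·m) = 2√(13500 × 171) = 3039 N·s/m.
c = ζ·c_c = 0.65 × 3039 = 1975 N·s/m.

1980 N·s/m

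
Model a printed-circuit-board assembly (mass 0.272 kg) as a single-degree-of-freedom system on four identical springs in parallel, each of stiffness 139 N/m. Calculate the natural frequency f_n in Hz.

Parallel springs add: k_eq = 4 × 139 = 556.0 N/m.
ω_n = √(k_eq/m) = √(556.0/0.272) = √2044 = 45.21 rad/s.
f_n = ω_n/(2π) = 45.21/6.283 = 7.196 Hz.

7.20 Hz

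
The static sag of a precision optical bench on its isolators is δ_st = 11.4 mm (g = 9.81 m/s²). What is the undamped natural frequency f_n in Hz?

4.67 Hz

ω_n = √(g/δ_st) = √(9.81/0.0114) = √860.5 = 29.33 rad/s.
f_n = ω_n/(2π) = 29.33/6.283 = 4.669 Hz.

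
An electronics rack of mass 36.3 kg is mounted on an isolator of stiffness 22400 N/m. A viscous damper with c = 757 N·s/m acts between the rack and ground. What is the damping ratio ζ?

ω_n = √(k/m) = √(22400/36.3) = 24.84 rad/s.
Critical damping c_c = 2√(k·m) = 2√(22400 × 36.3) = 1803 N·s/m, so ζ = c/c_c = 757/1803 = 0.4197.

0.420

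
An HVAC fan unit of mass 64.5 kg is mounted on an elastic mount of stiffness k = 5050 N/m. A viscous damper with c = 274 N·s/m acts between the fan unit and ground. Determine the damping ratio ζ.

ω_n = √(k/m) = √(5050/64.5) = 8.848 rad/s.
Critical damping c_c = 2√(k·m) = 2√(5050 × 64.5) = 1141 N·s/m, so ζ = c/c_c = 274/1141 = 0.2400.

0.240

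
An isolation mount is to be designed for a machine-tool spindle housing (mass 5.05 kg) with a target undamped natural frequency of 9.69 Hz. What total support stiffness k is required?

18700 N/m

ω_n = 2πf_n = 2π × 9.69 = 60.88 rad/s.
k = m·ω_n² = 5.05 × 60.88² = 5.05 × 3707 = 18720 N/m.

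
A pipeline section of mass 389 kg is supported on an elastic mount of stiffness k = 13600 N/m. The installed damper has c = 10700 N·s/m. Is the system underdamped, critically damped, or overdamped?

c_c = 2√(k·m) = 4600 N·s/m; ζ = c/c_c = 10700/4600 = 2.33.
Since ζ > 1 the system is overdamped.

overdamped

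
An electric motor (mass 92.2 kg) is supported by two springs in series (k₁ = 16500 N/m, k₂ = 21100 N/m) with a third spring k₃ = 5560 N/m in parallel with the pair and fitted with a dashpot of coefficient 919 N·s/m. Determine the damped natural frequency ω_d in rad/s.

11.7 rad/s

Series pair: k_s = k₁k₂/(k₁+k₂) = (16500)(21100)/(16500 + 21100) = 9259 N/m. In parallel with k₃: k_eq = 9259 + 5560 = 14820 N/m.
ω_n = √(k_eq/m) = √(14820/92.2) = 12.68 rad/s.
Critical damping c_c = 2√(k_eq·m) = 2√(14820 × 92.2) = 2338 N·s/m, so ζ = c/c_c = 919/2338 = 0.3931.
ω_d = ω_n√(1 − ζ²) = 12.68 × √(1 − 0.155) = 11.66 rad/s.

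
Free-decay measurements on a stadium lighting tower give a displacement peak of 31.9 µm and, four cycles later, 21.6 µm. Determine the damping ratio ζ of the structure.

Logarithmic decrement δ = (1/n)·ln(x₀/x_n) = (1/4)·ln(31.9/21.6) = (1/4)·ln(1.477) = 0.09748.
ζ = δ/√(4π² + δ²) = 0.09748/√(39.48 + 0.00950) = 0.09748/6.284 = 0.01551.

0.0155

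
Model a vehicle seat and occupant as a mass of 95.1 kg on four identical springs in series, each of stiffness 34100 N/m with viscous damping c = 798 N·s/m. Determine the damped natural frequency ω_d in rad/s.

Series springs: 1/k_eq = 4/34100, so k_eq = 34100/4 = 8525 N/m.
ω_n = √(k_eq/m) = √(8525/95.1) = 9.468 rad/s.
Critical damping c_c = 2√(k_eq·m) = 2√(8525 × 95.1) = 1801 N·s/m, so ζ = c/c_c = 798/1801 = 0.4431.
ω_d = ω_n√(1 − ζ²) = 9.468 × √(1 − 0.196) = 8.488 rad/s.

8.49 rad/s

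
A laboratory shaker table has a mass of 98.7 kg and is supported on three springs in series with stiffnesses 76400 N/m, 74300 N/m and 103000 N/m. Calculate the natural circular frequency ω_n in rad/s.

Series springs: 1/k_eq = 1/76400 + 1/74300 + 1/103000 = 3.626×10^-5, so k_eq = 27580 N/m.
ω_n = √(k_eq/m) = √(27580/98.7) = √279.4 = 16.72 rad/s.

16.7 rad/s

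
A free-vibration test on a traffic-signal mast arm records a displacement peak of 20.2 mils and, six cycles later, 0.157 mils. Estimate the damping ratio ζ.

0.128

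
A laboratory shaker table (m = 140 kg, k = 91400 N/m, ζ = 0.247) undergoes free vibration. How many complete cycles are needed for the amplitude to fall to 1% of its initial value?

Logarithmic decrement δ = 2πζ/√(1 − ζ²) = 2π × 0.2470/√(1 − 0.0610) = 1.602.
x_n/x₀ = e^(−nδ) ≤ 0.01; take ln: n ≥ ln(1/0.01)/δ = 4.605/1.602 = 2.875.
So 3 complete cycles are required.

3 cycles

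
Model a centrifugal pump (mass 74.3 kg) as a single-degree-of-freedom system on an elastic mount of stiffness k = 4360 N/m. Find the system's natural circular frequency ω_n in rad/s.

ω_n = √(k/m) = √(4360/74.3) = √58.68 = 7.660 rad/s.

7.66 rad/s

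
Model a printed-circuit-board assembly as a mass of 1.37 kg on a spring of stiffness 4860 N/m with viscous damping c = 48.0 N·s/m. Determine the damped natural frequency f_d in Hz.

ω_n = √(k/m) = √(4860/1.37) = 59.56 rad/s.
Critical damping c_c = 2√(k·m) = 2√(4860 × 1.37) = 163.2 N·s/m, so ζ = c/c_c = 48.0/163.2 = 0.2941.
ω_d = ω_n√(1 − ζ²) = 59.56 × √(1 − 0.0865) = 56.93 rad/s.
f_d = ω_d/(2π) = 9.060 Hz.

9.06 Hz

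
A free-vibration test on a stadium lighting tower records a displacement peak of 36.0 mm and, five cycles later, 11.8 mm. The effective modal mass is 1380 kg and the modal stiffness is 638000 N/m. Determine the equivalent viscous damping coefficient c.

Logarithmic decrement δ = (1/n)·ln(x₀/x_n) = (1/5)·ln(36.0/11.8) = (1/5)·ln(3.051) = 0.2231.
ζ = δ/√(4π² + δ²) = 0.2231/√(39.48 + 0.0498) = 0.2231/6.287 = 0.03548.
c = ζ · 2√(km) = 0.03548 × 2√(638000 × 1380) = 0.03548 × 59340 = 2106 N·s/m.

2110 N·s/m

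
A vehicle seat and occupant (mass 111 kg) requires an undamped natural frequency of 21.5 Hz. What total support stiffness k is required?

ω_n = 2πf_n = 2π × 21.5 = 135.1 rad/s.
k = m·ω_n² = 111 × 135.1² = 111 × 18250 = 2026000 N/m.

2030000 N/m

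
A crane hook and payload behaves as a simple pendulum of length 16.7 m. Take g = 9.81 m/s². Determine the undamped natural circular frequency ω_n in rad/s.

For a simple pendulum ω_n = √(g/L) = √(9.81/16.7) = √0.5874 = 0.7664 rad/s.

0.766 rad/s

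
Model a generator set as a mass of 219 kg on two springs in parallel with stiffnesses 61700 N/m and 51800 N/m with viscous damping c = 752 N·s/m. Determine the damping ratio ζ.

0.0754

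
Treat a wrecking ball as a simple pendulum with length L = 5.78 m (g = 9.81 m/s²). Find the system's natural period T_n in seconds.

For a simple pendulum ω_n = √(g/L) = √(9.81/5.78) = √1.697 = 1.303 rad/s.
T_n = 2π/ω_n = 6.283/1.303 = 4.823 s.

4.82 s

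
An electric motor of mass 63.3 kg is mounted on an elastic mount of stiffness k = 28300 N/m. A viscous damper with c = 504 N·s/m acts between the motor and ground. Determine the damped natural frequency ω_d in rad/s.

20.8 rad/s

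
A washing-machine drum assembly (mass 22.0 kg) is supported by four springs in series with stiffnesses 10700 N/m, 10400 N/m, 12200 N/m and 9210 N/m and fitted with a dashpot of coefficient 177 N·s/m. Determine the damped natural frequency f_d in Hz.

Series springs: 1/k_eq = 1/10700 + 1/10400 + 1/12200 + 1/9210 = 0.0003802, so k_eq = 2630 N/m.
ω_n = √(k_eq/m) = √(2630/22.0) = 10.93 rad/s.
Critical damping c_c = 2√(k_eq·m) = 2√(2630 × 22.0) = 481.1 N·s/m, so ζ = c/c_c = 177/481.1 = 0.3679.
ω_d = ω_n√(1 − ζ²) = 10.93 × √(1 − 0.135) = 10.17 rad/s.
f_d = ω_d/(2π) = 1.618 Hz.

1.62 Hz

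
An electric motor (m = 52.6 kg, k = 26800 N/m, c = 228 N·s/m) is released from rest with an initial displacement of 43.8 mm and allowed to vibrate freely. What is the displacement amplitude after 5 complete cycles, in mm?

ζ = c/(2√(km)) = 228/(2√(26800 × 52.6)) = 228/2375 = 0.09602.
Logarithmic decrement δ = 2πζ/√(1 − ζ²) = 2π × 0.09602/√(1 − 0.00922) = 0.6061.
After n cycles, x_n/x₀ = e^(−nδ), so x_5 = 43.8 × e^(−5 × 0.6061) = 43.8 × 0.04829 = 2.115 mm.

2.12 mm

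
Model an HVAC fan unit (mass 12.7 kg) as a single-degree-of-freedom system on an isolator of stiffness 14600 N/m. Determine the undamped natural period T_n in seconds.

ω_n = √(k/m) = √(14600/12.7) = √1150 = 33.91 rad/s.
T_n = 2π/ω_n = 6.283/33.91 = 0.1853 s.

0.185 s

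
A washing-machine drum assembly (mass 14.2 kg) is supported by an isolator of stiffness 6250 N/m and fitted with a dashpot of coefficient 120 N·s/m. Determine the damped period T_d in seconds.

0.306 s

ω_n = √(k/m) = √(6250/14.2) = 20.98 rad/s.
Critical damping c_c = 2√(k·m) = 2√(6250 × 14.2) = 595.8 N·s/m, so ζ = c/c_c = 120/595.8 = 0.2014.
ω_d = ω_n√(1 − ζ²) = 20.98 × √(1 − 0.0406) = 20.55 rad/s.
T_d = 2π/ω_d = 0.3058 s.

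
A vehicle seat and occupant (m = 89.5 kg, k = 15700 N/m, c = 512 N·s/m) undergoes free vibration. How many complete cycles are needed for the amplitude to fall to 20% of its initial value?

2 cycles

ζ = c/(2√(km)) = 512/(2√(15700 × 89.5)) = 512/2371 = 0.2160.
Logarithmic decrement δ = 2πζ/√(1 − ζ²) = 2π × 0.2160/√(1 − 0.0466) = 1.390.
x_n/x₀ = e^(−nδ) ≤ 0.2; take ln: n ≥ ln(1/0.2)/δ = 1.609/1.390 = 1.158.
So 2 complete cycles are required.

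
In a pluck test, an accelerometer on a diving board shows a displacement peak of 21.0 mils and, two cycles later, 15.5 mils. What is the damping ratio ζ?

Logarithmic decrement δ = (1/n)·ln(x₀/x_n) = (1/2)·ln(21.0/15.5) = (1/2)·ln(1.355) = 0.1518.
ζ = δ/√(4π² + δ²) = 0.1518/√(39.48 + 0.0231) = 0.1518/6.285 = 0.02416.

0.0242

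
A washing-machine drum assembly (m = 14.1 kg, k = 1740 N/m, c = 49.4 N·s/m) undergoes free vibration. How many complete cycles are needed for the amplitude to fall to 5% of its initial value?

3 cycles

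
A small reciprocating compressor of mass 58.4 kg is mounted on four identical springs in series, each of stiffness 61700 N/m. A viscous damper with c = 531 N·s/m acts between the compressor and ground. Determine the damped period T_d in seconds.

0.403 s

Series springs: 1/k_eq = 4/61700, so k_eq = 61700/4 = 15420 N/m.
ω_n = √(k_eq/m) = √(15420/58.4) = 16.25 rad/s.
Critical damping c_c = 2√(k_eq·m) = 2√(15420 × 58.4) = 1898 N·s/m, so ζ = c/c_c = 531/1898 = 0.2797.
ω_d = ω_n√(1 − ζ²) = 16.25 × √(1 − 0.0783) = 15.60 rad/s.
T_d = 2π/ω_d = 0.4027 s.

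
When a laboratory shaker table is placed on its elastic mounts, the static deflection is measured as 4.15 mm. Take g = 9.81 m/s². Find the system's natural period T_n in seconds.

0.129 s

ω_n = √(g/δ_st) = √(9.81/0.00415) = √2364 = 48.62 rad/s.
T_n = 2π/ω_n = 6.283/48.62 = 0.1292 s.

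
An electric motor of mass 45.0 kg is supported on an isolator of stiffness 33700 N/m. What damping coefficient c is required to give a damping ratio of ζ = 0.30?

c_c = 2√(k·m) = 2√(33700 × 45.0) = 2463 N·s/m.
c = ζ·c_c = 0.30 × 2463 = 738.9 N·s/m.

739 N·s/m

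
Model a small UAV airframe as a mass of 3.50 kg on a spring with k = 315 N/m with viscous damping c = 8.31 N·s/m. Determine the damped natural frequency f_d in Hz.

ω_n = √(k/m) = √(315.0/3.50) = 9.487 rad/s.
Critical damping c_c = 2√(k·m) = 2√(315.0 × 3.50) = 66.41 N·s/m, so ζ = c/c_c = 8.31/66.41 = 0.1251.
ω_d = ω_n√(1 − ζ²) = 9.487 × √(1 − 0.0157) = 9.412 rad/s.
f_d = ω_d/(2π) = 1.498 Hz.

1.50 Hz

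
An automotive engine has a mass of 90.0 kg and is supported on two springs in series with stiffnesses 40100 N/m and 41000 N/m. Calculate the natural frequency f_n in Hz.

2.39 Hz

Series springs: 1/k_eq = 1/40100 + 1/41000 = 4.933×10^-5, so k_eq = 20270 N/m.
ω_n = √(k_eq/m) = √(20270/90.0) = √225.3 = 15.01 rad/s.
f_n = ω_n/(2π) = 15.01/6.283 = 2.389 Hz.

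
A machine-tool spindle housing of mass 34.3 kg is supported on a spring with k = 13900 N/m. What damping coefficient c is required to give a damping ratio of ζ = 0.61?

c_c = 2√(k·m) = 2√(13900 × 34.3) = 1381 N·s/m.
c = ζ·c_c = 0.61 × 1381 = 842.4 N·s/m.

842 N·s/m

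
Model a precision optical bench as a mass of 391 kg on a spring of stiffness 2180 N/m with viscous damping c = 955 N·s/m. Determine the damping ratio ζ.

0.517

ω_n = √(k/m) = √(2180/391) = 2.361 rad/s.
Critical damping c_c = 2√(k·m) = 2√(2180 × 391) = 1846 N·s/m, so ζ = c/c_c = 955/1846 = 0.5172.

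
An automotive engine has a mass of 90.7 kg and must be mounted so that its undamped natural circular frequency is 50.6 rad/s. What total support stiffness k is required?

k = m·ω_n² = 90.7 × 50.60² = 90.7 × 2560 = 232200 N/m.

232000 N/m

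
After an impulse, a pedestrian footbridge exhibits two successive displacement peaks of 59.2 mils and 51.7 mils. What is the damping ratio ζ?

Logarithmic decrement δ = (1/n)·ln(x₀/x_n) = (1/1)·ln(59.2/51.7) = (1/1)·ln(1.145) = 0.1355.
ζ = δ/√(4π² + δ²) = 0.1355/√(39.48 + 0.0184) = 0.1355/6.285 = 0.02155.

0.0216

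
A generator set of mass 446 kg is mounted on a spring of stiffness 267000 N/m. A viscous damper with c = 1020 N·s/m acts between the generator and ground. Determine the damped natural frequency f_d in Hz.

ω_n = √(k/m) = √(267000/446) = 24.47 rad/s.
Critical damping c_c = 2√(k·m) = 2√(267000 × 446) = 21820 N·s/m, so ζ = c/c_c = 1020/21820 = 0.04674.
ω_d = ω_n√(1 − ζ²) = 24.47 × √(1 − 0.00218) = 24.44 rad/s.
f_d = ω_d/(2π) = 3.890 Hz.

3.89 Hz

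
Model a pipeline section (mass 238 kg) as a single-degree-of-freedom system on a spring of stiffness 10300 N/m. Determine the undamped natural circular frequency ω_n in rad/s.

ω_n = √(k/m) = √(10300/238) = √43.28 = 6.579 rad/s.

6.58 rad/s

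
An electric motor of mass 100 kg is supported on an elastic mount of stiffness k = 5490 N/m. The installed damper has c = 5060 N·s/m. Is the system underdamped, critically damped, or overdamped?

c_c = 2√(k·m) = 1482 N·s/m; ζ = c/c_c = 5060/1482 = 3.41.
Since ζ > 1 the system is overdamped.

overdamped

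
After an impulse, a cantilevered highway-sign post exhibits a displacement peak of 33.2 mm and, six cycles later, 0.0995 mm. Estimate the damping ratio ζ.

Logarithmic decrement δ = (1/n)·ln(x₀/x_n) = (1/6)·ln(33.2/0.0995) = (1/6)·ln(333.7) = 0.9684.
ζ = δ/√(4π² + δ²) = 0.9684/√(39.48 + 0.938) = 0.9684/6.357 = 0.1523.

0.152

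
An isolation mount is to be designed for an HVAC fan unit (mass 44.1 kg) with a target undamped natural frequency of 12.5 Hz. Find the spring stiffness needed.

272000 N/m

ω_n = 2πf_n = 2π × 12.5 = 78.54 rad/s.
k = m·ω_n² = 44.1 × 78.54² = 44.1 × 6169 = 272000 N/m.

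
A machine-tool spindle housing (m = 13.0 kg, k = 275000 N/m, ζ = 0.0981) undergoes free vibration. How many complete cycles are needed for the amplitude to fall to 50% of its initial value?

Logarithmic decrement δ = 2πζ/√(1 − ζ²) = 2π × 0.09810/√(1 − 0.00962) = 0.6194.
x_n/x₀ = e^(−nδ) ≤ 0.5; take ln: n ≥ ln(1/0.5)/δ = 0.6931/0.6194 = 1.119.
So 2 complete cycles are required.

2 cycles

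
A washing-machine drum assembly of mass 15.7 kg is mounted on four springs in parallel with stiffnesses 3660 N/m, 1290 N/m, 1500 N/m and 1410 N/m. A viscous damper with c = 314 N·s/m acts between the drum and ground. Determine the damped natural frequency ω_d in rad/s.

Parallel springs add: k_eq = 3660 + 1290 + 1500 + 1410 = 7860 N/m.
ω_n = √(k_eq/m) = √(7860/15.7) = 22.37 rad/s.
Critical damping c_c = 2√(k_eq·m) = 2√(7860 × 15.7) = 702.6 N·s/m, so ζ = c/c_c = 314/702.6 = 0.4469.
ω_d = ω_n√(1 − ζ²) = 22.37 × √(1 − 0.200) = 20.02 rad/s.

20.0 rad/s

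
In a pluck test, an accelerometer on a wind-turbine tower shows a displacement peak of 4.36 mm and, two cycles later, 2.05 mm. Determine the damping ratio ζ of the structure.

0.0599

Logarithmic decrement δ = (1/n)·ln(x₀/x_n) = (1/2)·ln(4.36/2.05) = (1/2)·ln(2.127) = 0.3773.
ζ = δ/√(4π² + δ²) = 0.3773/√(39.48 + 0.142) = 0.3773/6.295 = 0.05994.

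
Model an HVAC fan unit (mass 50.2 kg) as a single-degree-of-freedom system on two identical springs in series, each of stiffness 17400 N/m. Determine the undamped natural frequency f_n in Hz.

2.10 Hz

Series springs: 1/k_eq = 2/17400, so k_eq = 17400/2 = 8700 N/m.
ω_n = √(k_eq/m) = √(8700/50.2) = √173.3 = 13.16 rad/s.
f_n = ω_n/(2π) = 13.16/6.283 = 2.095 Hz.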